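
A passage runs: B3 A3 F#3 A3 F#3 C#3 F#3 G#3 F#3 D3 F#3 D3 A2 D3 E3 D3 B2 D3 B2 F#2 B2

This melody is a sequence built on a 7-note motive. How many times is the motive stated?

21 notes in groups of 7 gives 21/7 = 3 statements.
Starts: B3, G#3, E3 — each down a 3rd.

3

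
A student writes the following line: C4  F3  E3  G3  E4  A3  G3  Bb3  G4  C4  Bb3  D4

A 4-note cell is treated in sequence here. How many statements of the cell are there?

3

12 notes in groups of 4 gives 12/4 = 3 statements.
Starts: C4, E4, G4 — each up a 3rd.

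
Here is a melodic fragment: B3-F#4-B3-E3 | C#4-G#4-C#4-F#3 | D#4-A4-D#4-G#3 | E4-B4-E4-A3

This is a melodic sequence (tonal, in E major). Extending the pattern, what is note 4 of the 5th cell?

With 4-note cells, note 4 of each statement runs E3, F#3, G#3, A3.
From A3, up a 2nd gives B3.

B3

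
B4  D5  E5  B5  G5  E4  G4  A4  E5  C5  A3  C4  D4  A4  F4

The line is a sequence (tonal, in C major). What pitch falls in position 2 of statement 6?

E2

Grouping in 5s, the 2nd note of each cell is D5, G4, C4.
Each moves down a 5th. Continuing: F3 → B2 → E2.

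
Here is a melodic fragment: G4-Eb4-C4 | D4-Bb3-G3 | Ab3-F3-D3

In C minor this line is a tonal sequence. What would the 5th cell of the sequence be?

With a 3-note motive the entries are G4, D4, Ab3, each down a 4th from the previous.
Carrying on: Eb3 → Bb2.
From Bb2 the diatonic shape gives Bb2 G2 Eb2.

Bb2 G2 Eb2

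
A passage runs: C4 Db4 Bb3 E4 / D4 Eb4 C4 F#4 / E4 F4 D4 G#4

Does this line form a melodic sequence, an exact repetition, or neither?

Each 4-note cell is the previous one transposed up a 2nd.

sequence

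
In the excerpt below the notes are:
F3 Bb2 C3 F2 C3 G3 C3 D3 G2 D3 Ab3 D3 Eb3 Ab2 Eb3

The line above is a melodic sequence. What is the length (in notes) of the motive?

5

15 notes total. Splitting into 3 groups of 5:
F3 Bb2 C3 F2 C3 | G3 C3 D3 G2 D3 | Ab3 D3 Eb3 Ab2 Eb3
Every group is a transposition up a 2nd of the one before; no shorter unit works.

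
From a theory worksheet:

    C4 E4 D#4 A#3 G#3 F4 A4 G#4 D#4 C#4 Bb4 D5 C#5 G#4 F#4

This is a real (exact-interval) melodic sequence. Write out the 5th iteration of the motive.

The 5-note cells begin on C4, F4, Bb4 — each up a 4th from the last.
Continuing the starts: Eb5 → Ab5.
Statement 5 starts on Ab5 and keeps the same exact contour: Ab5 C6 B5 F#5 E5.

Ab5 C6 B5 F#5 E5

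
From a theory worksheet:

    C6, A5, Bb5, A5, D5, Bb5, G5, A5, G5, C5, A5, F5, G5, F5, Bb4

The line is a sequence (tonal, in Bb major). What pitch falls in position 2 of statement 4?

The unit is 5 notes. Position-2 pitches of the 3 shown cells: A5, G5, F5.
Each moves down a 2nd; the next is Eb5.

Eb5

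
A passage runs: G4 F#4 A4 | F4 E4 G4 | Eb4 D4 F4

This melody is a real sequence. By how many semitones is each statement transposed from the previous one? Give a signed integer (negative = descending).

-2

With a 3-note motive the entries are G4, F4, Eb4, each down a 2nd from the previous.
G4→F4 is 65 − 67 = -2 semitones.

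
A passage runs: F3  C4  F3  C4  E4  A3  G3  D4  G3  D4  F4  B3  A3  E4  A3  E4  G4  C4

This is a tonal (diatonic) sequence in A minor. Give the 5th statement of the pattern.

C4 G4 C4 G4 B4 E4

Taking 6-note groups, the heads are F3, G3, A3: the pattern moves up a 2nd.
Extending up a 2nd: B3 → C4.
From C4 the diatonic shape gives C4 G4 C4 G4 B4 E4.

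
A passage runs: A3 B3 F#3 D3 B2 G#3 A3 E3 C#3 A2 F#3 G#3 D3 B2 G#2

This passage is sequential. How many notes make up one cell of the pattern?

5

15 notes total. Splitting into 3 groups of 5:
A3 B3 F#3 D3 B2 | G#3 A3 E3 C#3 A2 | F#3 G#3 D3 B2 G#2
Each cell is the previous one down a 2nd — so the unit is 5 notes.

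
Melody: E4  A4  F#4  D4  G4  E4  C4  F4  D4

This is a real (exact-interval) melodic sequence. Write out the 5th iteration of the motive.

The 3-note cells begin on E4, D4, C4 — each down a 2nd from the last.
Carrying on: Bb3 → Ab3.
So cell 5 is Ab3 Db4 Bb3.

Ab3 Db4 Bb3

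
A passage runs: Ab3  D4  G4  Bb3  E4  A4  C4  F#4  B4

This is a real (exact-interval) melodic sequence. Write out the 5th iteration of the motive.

With a 3-note motive the entries are Ab3, Bb3, C4, each up a 2nd from the previous.
Carrying on: D4 → E4.
So cell 5 is E4 A#4 D#5.

E4 A#4 D#5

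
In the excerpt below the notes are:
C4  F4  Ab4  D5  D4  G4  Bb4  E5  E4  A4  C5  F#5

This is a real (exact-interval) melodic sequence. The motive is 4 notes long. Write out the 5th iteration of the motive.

Taking 4-note groups, the heads are C4, D4, E4: the pattern moves up a 2nd.
Extending up a 2nd: F#4 → G#4.
So cell 5 is G#4 C#5 E5 A#5.

G#4 C#5 E5 A#5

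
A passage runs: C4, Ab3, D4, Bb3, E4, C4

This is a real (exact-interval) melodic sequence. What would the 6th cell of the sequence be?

A#4 F#4

The 2-note cells begin on C4, D4, E4 — each up a 2nd from the last.
Carrying on: F#4 → G#4 → A#4.
So cell 6 is A#4 F#4.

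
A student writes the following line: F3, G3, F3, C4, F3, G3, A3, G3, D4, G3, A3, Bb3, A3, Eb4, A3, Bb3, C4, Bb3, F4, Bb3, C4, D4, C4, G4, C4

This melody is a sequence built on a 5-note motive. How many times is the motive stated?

5

25 notes in groups of 5 gives 25/5 = 5 statements.
Starts: F3, G3, A3, Bb3, C4 — each up a 2nd.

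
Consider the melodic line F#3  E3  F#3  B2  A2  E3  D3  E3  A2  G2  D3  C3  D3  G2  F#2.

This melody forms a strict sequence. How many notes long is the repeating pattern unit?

5

There are 15 notes; a 5-note unit gives 3 cells:
F#3 E3 F#3 B2 A2 | E3 D3 E3 A2 G2 | D3 C3 D3 G2 F#2
Each cell is the previous one down a 2nd — so the unit is 5 notes.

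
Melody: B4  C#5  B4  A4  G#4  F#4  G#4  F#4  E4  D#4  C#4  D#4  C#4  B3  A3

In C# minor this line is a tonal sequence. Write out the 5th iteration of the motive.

D#3 E3 D#3 C#3 B2

With a 5-note motive the entries are B4, F#4, C#4, each down a 4th from the previous.
Carrying on: G#3 → D#3.
Statement 5 starts on D#3 and keeps the same diatonic contour: D#3 E3 D#3 C#3 B2.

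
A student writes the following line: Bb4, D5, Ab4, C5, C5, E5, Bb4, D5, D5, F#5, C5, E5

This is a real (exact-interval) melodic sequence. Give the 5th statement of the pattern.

Taking 4-note groups, the heads are Bb4, C5, D5: the pattern moves up a 2nd.
Carrying on: E5 → F#5.
From F#5 the exact shape gives F#5 A#5 E5 G#5.

F#5 A#5 E5 G#5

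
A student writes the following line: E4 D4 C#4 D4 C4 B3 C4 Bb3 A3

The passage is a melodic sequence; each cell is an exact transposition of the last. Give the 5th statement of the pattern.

Unit = 3 notes; the statements start on E4, D4, C4, moving down a 2nd each time.
Carrying on: Bb3 → Ab3.
Statement 5 starts on Ab3 and keeps the same exact contour: Ab3 Gb3 F3.

Ab3 Gb3 F3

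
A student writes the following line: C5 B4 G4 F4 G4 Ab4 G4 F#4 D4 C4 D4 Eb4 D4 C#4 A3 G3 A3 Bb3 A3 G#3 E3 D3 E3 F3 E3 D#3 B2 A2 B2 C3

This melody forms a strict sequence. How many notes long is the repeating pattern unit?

Try groups of 6 (5 cells in 30 notes):
C5 B4 G4 F4 G4 Ab4 | G4 F#4 D4 C4 D4 Eb4 | D4 C#4 A3 G3 A3 Bb3 | A3 G#3 E3 D3 E3 F3 | E3 D#3 B2 A2 B2 C3
That's a consistent down a 4th shift per cell, and no other grouping gives one.

6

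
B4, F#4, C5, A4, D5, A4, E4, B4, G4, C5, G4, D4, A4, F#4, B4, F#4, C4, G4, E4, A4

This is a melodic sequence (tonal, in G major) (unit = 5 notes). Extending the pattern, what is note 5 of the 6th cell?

The unit is 5 notes. Position-5 pitches of the 4 shown cells: D5, C5, B4, A4.
Extending down a 2nd: G4 → F#4.

F#4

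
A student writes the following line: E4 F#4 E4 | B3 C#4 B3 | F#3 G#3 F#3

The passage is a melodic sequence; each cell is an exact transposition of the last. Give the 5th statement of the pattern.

Taking 3-note groups, the heads are E4, B3, F#3: the pattern moves down a 4th.
Carrying on: C#3 → G#2.
From G#2 the exact shape gives G#2 A#2 G#2.

G#2 A#2 G#2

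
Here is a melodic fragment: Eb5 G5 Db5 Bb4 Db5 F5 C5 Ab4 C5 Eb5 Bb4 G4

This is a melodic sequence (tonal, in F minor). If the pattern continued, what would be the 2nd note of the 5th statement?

Grouping in 4s, the 2nd note of each cell is G5, F5, Eb5.
Extending down a 2nd: Db5 → C5.

C5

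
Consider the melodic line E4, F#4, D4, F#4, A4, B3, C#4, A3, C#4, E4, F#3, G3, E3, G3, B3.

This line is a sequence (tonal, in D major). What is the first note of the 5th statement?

Taking 5-note groups, the heads are E4, B3, F#3: the pattern moves down a 4th.
Extending the heads down a 4th: C#3 → G2.

G2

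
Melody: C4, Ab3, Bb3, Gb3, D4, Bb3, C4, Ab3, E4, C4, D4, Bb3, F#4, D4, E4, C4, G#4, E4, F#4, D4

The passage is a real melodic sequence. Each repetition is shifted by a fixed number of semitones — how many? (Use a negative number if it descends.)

2

With a 4-note motive the entries are C4, D4, E4, F#4, G#4, each up a 2nd from the previous.
C4→D4 is 62 − 60 = 2 semitones.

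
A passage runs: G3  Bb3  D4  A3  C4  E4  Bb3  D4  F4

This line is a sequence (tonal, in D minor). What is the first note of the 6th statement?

E4

The 3-note cells begin on G3, A3, Bb3 — each up a 2nd from the last.
Continuing: C4 → D4 → E4. Statement 6 starts on E4.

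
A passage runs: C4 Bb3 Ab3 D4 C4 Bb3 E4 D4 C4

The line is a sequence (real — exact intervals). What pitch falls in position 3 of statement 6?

With 3-note cells, note 3 of each statement runs Ab3, Bb3, C4.
Extending up a 2nd: D4 → E4 → F#4.

F#4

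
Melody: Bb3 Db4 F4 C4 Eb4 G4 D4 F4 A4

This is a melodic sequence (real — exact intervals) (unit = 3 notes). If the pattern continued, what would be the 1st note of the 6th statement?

G#4

The unit is 3 notes. Position-1 pitches of the 3 shown cells: Bb3, C4, D4.
Carrying that up a 2nd forward: E4 → F#4 → G#4.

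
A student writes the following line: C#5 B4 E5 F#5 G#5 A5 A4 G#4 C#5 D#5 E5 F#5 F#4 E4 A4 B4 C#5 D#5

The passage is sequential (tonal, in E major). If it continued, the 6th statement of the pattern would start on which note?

Unit = 6 notes; the statements start on C#5, A4, F#4, moving down a 3rd each time.
Extending the heads down a 3rd: D#4 → B3 → G#3.

G#3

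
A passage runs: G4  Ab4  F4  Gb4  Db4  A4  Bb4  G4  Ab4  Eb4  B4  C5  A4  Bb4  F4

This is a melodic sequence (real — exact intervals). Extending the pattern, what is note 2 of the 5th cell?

Grouping in 5s, the 2nd note of each cell is Ab4, Bb4, C5.
Extending up a 2nd: D5 → E5.

E5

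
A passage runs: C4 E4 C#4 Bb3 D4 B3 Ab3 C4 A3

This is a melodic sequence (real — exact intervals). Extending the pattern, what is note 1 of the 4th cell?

Gb3

Grouping in 3s, the 1st note of each cell is C4, Bb3, Ab3.
Each moves down a 2nd; the next is Gb3.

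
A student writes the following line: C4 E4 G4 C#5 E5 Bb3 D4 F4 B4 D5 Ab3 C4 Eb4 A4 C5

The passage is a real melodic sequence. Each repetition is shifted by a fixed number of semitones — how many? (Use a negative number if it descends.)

-2

Unit = 5 notes; the statements start on C4, Bb3, Ab3, moving down a 2nd each time.
C4 to Bb3 spans -2 semitones.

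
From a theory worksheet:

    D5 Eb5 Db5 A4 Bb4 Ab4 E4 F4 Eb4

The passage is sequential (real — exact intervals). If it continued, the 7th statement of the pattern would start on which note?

Taking 3-note groups, the heads are D5, A4, E4: the pattern moves down a 4th.
Continuing: B3 → F#3 → C#3 → G#2. Statement 7 starts on G#2.

G#2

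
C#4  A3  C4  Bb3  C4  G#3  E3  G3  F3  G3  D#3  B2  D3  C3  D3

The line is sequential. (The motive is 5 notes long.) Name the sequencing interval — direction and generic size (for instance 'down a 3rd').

The 5-note cells begin on C#4, G#3, D#3 — each down a 4th from the last.
From C#4 to G#3: down a 4th.

down a 4th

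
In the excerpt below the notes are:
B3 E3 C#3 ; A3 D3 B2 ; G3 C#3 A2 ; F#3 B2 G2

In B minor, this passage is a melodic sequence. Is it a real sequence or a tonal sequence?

tonal

Every note is diatonic to B minor.
Cell 1 has -7 semitones from note 1 to 2, but cell 3 has -6 — the interval quality changes while the contour stays the same, which is the hallmark of a tonal sequence.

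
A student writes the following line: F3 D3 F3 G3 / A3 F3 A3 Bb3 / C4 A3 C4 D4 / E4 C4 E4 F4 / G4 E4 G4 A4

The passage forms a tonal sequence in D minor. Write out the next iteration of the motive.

Taking 4-note groups, the heads are F3, A3, C4, E4, G4: the pattern moves up a 3rd.
So cell 6 is Bb4 G4 Bb4 C5.

Bb4 G4 Bb4 C5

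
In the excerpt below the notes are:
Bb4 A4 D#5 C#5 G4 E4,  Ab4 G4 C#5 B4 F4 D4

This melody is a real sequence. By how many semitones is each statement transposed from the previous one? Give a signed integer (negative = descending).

With a 6-note motive the entries are Bb4, Ab4, each down a 2nd from the previous.
Counting half-steps from Bb4 to Ab4: -2.

-2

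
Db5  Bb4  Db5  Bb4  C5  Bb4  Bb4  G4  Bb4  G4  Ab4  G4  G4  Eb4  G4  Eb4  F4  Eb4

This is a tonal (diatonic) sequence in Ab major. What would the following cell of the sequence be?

Taking 6-note groups, the heads are Db5, Bb4, G4: the pattern moves down a 3rd.
So cell 4 is Eb4 C4 Eb4 C4 Db4 C4.

Eb4 C4 Eb4 C4 Db4 C4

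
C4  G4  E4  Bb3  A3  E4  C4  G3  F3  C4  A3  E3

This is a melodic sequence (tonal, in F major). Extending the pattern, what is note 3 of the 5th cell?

D3

The unit is 4 notes. Position-3 pitches of the 3 shown cells: E4, C4, A3.
Carrying that down a 3rd forward: F3 → D3.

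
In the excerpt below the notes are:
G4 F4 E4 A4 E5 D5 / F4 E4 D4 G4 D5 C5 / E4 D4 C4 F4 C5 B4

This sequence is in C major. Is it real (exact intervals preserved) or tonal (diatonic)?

tonal

Every note is diatonic to C major.
Cell 1 has -2 semitones from note 1 to 2, but cell 2 has -1 — the interval quality changes while the contour stays the same, which is the hallmark of a tonal sequence.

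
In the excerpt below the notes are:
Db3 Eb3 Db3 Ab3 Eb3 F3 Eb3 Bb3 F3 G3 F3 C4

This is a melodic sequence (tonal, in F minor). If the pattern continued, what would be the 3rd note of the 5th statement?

Ab3

Grouping in 4s, the 3rd note of each cell is Db3, Eb3, F3.
Extending up a 2nd: G3 → Ab3.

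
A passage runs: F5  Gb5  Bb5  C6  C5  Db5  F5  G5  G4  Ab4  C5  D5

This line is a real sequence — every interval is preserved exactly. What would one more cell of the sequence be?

The 4-note cells begin on F5, C5, G4 — each down a 4th from the last.
Statement 4 starts on D4 and keeps the same exact contour: D4 Eb4 G4 A4.

D4 Eb4 G4 A4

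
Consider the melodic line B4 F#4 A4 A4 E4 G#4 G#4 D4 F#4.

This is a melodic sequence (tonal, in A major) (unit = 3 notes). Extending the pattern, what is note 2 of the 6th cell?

A3

The unit is 3 notes. Position-2 pitches of the 3 shown cells: F#4, E4, D4.
Each moves down a 2nd. Continuing: C#4 → B3 → A3.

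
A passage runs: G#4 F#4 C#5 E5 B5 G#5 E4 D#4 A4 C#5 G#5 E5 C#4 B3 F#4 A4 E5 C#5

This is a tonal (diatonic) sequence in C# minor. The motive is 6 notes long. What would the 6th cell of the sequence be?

Unit = 6 notes; the statements start on G#4, E4, C#4, moving down a 3rd each time.
Carrying on: A3 → F#3 → D#3.
Statement 6 starts on D#3 and keeps the same diatonic contour: D#3 C#3 G#3 B3 F#4 D#4.

D#3 C#3 G#3 B3 F#4 D#4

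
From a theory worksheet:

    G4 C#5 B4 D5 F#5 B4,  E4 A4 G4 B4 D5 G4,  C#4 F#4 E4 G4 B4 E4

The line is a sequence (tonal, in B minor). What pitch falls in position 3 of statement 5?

Grouping in 6s, the 3rd note of each cell is B4, G4, E4.
Each moves down a 3rd. Continuing: C#4 → A3.

A3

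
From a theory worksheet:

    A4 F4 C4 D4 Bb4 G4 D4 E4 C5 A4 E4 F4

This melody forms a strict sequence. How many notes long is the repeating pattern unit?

4

12 notes total. Splitting into 3 groups of 4:
A4 F4 C4 D4 | Bb4 G4 D4 E4 | C5 A4 E4 F4
That's a consistent up a 2nd shift per cell, and no other grouping gives one.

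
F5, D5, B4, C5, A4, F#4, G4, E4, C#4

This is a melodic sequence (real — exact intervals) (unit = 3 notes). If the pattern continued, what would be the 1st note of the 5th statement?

A3

The unit is 3 notes. Position-1 pitches of the 3 shown cells: F5, C5, G4.
Extending down a 4th: D4 → A3.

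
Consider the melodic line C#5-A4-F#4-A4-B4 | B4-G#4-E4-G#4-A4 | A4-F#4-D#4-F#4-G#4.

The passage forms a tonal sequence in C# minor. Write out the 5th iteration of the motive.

The 5-note cells begin on C#5, B4, A4 — each down a 2nd from the last.
Extending down a 2nd: G#4 → F#4.
So cell 5 is F#4 D#4 B3 D#4 E4.

F#4 D#4 B3 D#4 E4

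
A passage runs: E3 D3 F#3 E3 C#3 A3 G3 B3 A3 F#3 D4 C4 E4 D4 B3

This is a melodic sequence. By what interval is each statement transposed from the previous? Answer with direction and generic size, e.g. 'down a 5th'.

Taking 5-note groups, the heads are E3, A3, D4: the pattern moves up a 4th.
E3 to A3 is up a 4th.

up a 4th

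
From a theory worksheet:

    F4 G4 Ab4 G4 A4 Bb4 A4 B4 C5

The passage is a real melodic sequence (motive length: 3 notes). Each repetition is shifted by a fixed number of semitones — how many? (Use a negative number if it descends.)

2

Unit = 3 notes; the statements start on F4, G4, A4, moving up a 2nd each time.
F4→G4 is 67 − 65 = 2 semitones.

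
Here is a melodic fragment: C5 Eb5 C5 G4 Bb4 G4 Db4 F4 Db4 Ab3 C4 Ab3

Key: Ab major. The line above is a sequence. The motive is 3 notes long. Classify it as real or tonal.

tonal

Every note is diatonic to Ab major.
Cell 1 has +3 semitones from note 1 to 2, but cell 3 has +4 — the interval quality changes while the contour stays the same, which is the hallmark of a tonal sequence.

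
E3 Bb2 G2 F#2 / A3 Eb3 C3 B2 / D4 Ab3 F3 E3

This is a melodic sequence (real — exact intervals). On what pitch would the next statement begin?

G4

Taking 4-note groups, the heads are E3, A3, D4: the pattern moves up a 4th.
One more step up a 4th gives G4.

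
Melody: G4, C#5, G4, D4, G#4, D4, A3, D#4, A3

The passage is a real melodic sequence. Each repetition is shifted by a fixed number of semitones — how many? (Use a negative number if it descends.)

Taking 3-note groups, the heads are G4, D4, A3: the pattern moves down a 4th.
G4→D4 is 62 − 67 = -5 semitones.

-5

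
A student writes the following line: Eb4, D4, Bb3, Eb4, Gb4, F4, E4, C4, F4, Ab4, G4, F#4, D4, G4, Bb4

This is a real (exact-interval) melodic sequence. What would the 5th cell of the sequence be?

Taking 5-note groups, the heads are Eb4, F4, G4: the pattern moves up a 2nd.
Continuing the starts: A4 → B4.
From B4 the exact shape gives B4 A#4 F#4 B4 D5.

B4 A#4 F#4 B4 D5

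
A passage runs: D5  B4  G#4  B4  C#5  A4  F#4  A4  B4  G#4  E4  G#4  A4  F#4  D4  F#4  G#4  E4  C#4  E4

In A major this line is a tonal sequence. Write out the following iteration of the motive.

F#4 D4 B3 D4

The 4-note cells begin on D5, C#5, B4, A4, G#4 — each down a 2nd from the last.
Statement 6 starts on F#4 and keeps the same diatonic contour: F#4 D4 B3 D4.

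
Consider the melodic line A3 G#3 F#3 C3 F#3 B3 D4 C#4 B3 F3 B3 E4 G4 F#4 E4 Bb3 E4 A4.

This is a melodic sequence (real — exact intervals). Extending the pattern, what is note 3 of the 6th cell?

G5

The unit is 6 notes. Position-3 pitches of the 3 shown cells: F#3, B3, E4.
Carrying that up a 4th forward: A4 → D5 → G5.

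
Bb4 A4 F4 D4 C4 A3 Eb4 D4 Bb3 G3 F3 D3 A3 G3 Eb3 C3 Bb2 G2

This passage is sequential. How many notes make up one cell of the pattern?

6

There are 18 notes; a 6-note unit gives 3 cells:
Bb4 A4 F4 D4 C4 A3 | Eb4 D4 Bb3 G3 F3 D3 | A3 G3 Eb3 C3 Bb2 G2
Each cell is the previous one down a 5th — so the unit is 6 notes.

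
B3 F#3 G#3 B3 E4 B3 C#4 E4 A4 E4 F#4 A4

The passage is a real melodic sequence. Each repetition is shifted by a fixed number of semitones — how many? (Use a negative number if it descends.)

Unit = 4 notes; the statements start on B3, E4, A4, moving up a 4th each time.
B3→E4 is 64 − 59 = 5 semitones.

5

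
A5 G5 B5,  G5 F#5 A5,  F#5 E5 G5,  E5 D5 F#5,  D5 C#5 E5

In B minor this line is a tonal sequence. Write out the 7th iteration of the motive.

B4 A4 C#5

Unit = 3 notes; the statements start on A5, G5, F#5, E5, D5, moving down a 2nd each time.
Continuing the starts: C#5 → B4.
From B4 the diatonic shape gives B4 A4 C#5.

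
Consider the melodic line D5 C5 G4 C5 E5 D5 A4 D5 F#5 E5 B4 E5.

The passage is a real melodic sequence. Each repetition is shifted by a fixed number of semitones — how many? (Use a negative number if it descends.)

2

Taking 4-note groups, the heads are D5, E5, F#5: the pattern moves up a 2nd.
D5→E5 is 76 − 74 = 2 semitones.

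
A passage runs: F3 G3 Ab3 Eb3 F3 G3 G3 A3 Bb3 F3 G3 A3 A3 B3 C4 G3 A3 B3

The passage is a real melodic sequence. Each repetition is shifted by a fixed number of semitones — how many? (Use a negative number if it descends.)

2

Unit = 6 notes; the statements start on F3, G3, A3, moving up a 2nd each time.
Counting half-steps from F3 to G3: 2.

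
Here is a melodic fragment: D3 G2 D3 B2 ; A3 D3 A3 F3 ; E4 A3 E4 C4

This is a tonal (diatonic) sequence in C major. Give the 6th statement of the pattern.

C6 F5 C6 A5

Unit = 4 notes; the statements start on D3, A3, E4, moving up a 5th each time.
Carrying on: B4 → F5 → C6.
So cell 6 is C6 F5 C6 A5.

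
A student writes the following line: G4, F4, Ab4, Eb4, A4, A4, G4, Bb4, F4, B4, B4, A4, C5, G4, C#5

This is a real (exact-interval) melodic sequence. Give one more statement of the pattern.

Taking 5-note groups, the heads are G4, A4, B4: the pattern moves up a 2nd.
Statement 4 starts on C#5 and keeps the same exact contour: C#5 B4 D5 A4 D#5.

C#5 B4 D5 A4 D#5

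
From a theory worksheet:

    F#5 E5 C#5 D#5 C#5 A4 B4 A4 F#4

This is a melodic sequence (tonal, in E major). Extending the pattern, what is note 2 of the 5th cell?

Grouping in 3s, the 2nd note of each cell is E5, C#5, A4.
Carrying that down a 3rd forward: F#4 → D#4.

D#4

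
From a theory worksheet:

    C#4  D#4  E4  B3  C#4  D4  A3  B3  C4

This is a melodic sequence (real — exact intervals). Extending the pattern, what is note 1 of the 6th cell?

Eb3

The unit is 3 notes. Position-1 pitches of the 3 shown cells: C#4, B3, A3.
Carrying that down a 2nd forward: G3 → F3 → Eb3.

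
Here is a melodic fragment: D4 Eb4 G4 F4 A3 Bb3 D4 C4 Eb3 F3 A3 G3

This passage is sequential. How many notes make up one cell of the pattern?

4

Try groups of 4 (3 cells in 12 notes):
D4 Eb4 G4 F4 | A3 Bb3 D4 C4 | Eb3 F3 A3 G3
Every group is a transposition down a 4th of the one before; no shorter unit works.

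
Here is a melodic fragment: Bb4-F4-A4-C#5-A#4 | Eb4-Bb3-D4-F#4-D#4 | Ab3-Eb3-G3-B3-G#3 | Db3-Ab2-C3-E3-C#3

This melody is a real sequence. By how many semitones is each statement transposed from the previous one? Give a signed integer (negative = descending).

-7

The 5-note cells begin on Bb4, Eb4, Ab3, Db3 — each down a 5th from the last.
Bb4→Eb4 is 63 − 70 = -7 semitones.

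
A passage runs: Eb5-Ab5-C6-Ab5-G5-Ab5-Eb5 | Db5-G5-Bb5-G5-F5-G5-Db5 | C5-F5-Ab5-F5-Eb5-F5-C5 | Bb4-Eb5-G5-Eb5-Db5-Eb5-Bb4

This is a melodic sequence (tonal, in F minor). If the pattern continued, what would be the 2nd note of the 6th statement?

C5

The unit is 7 notes. Position-2 pitches of the 4 shown cells: Ab5, G5, F5, Eb5.
Extending down a 2nd: Db5 → C5.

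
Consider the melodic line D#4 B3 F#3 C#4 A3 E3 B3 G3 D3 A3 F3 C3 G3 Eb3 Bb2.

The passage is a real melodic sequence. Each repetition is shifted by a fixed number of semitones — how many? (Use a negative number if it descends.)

With a 3-note motive the entries are D#4, C#4, B3, A3, G3, each down a 2nd from the previous.
D#4→C#4 is 61 − 63 = -2 semitones.

-2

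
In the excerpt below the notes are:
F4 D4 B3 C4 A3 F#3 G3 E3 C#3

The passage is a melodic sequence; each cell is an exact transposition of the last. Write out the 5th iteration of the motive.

A2 F#2 D#2

Taking 3-note groups, the heads are F4, C4, G3: the pattern moves down a 4th.
Extending down a 4th: D3 → A2.
From A2 the exact shape gives A2 F#2 D#2.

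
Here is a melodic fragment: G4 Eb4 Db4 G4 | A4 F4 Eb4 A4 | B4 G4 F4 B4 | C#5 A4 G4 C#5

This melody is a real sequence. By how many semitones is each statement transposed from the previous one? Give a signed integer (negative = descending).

2

With a 4-note motive the entries are G4, A4, B4, C#5, each up a 2nd from the previous.
Counting half-steps from G4 to A4: 2.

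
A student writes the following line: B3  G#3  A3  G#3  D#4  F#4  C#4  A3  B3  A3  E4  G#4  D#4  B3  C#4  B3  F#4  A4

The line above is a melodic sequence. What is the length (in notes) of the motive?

Try groups of 6 (3 cells in 18 notes):
B3 G#3 A3 G#3 D#4 F#4 | C#4 A3 B3 A3 E4 G#4 | D#4 B3 C#4 B3 F#4 A4
Every group is a transposition up a 2nd of the one before; no shorter unit works.

6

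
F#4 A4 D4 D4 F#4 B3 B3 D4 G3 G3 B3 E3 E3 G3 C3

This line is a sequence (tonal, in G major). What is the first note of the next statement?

With a 3-note motive the entries are F#4, D4, B3, G3, E3, each down a 3rd from the previous.
The next head, down a 3rd from E3, is C3.

C3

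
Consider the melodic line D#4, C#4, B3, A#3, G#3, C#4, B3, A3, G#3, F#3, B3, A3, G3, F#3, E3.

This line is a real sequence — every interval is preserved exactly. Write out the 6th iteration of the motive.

F3 Eb3 Db3 C3 Bb2

Unit = 5 notes; the statements start on D#4, C#4, B3, moving down a 2nd each time.
Extending down a 2nd: A3 → G3 → F3.
Statement 6 starts on F3 and keeps the same exact contour: F3 Eb3 Db3 C3 Bb2.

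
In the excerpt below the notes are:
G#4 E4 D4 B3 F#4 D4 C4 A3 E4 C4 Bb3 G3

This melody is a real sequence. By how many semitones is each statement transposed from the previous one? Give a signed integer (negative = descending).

The 4-note cells begin on G#4, F#4, E4 — each down a 2nd from the last.
G#4 to F#4 spans -2 semitones.

-2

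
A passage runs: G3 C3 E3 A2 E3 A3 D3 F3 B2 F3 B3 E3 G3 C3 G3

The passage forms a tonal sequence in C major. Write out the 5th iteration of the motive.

D4 G3 B3 E3 B3

Taking 5-note groups, the heads are G3, A3, B3: the pattern moves up a 2nd.
Continuing the starts: C4 → D4.
Statement 5 starts on D4 and keeps the same diatonic contour: D4 G3 B3 E3 B3.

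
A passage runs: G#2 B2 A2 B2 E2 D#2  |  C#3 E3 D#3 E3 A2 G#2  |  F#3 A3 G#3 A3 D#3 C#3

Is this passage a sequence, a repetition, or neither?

sequence

Each 6-note cell is the previous one transposed up a 4th.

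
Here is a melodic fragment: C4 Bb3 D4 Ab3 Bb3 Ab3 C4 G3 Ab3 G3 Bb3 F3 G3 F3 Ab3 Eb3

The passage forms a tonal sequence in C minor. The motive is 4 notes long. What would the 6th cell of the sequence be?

Unit = 4 notes; the statements start on C4, Bb3, Ab3, G3, moving down a 2nd each time.
Continuing the starts: F3 → Eb3.
Statement 6 starts on Eb3 and keeps the same diatonic contour: Eb3 D3 F3 C3.

Eb3 D3 F3 C3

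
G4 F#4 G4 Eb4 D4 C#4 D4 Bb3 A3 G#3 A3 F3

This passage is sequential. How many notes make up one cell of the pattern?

4

12 notes total. Splitting into 3 groups of 4:
G4 F#4 G4 Eb4 | D4 C#4 D4 Bb3 | A3 G#3 A3 F3
Every group is a transposition down a 4th of the one before; no shorter unit works.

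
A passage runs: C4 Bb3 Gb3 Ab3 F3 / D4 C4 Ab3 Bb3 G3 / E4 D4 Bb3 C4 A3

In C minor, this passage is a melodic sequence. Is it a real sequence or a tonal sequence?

real

Each cell has the same semitone pattern (-2, -4, 2, -3) — intervals are preserved exactly.
And Gb3 lies outside C minor, so the sequence is real rather than tonal.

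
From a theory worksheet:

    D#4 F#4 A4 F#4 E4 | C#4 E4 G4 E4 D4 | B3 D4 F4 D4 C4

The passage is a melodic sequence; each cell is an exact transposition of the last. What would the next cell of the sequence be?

A3 C4 Eb4 C4 Bb3

With a 5-note motive the entries are D#4, C#4, B3, each down a 2nd from the previous.
Statement 4 starts on A3 and keeps the same exact contour: A3 C4 Eb4 C4 Bb3.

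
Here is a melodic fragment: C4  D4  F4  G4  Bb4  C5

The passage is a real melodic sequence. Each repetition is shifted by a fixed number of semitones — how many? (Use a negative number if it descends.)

With a 2-note motive the entries are C4, F4, Bb4, each up a 4th from the previous.
C4→F4 is 65 − 60 = 5 semitones.

5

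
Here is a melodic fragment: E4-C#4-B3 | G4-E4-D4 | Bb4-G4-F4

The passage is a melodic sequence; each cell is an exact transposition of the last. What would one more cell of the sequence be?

The 3-note cells begin on E4, G4, Bb4 — each up a 3rd from the last.
From Db5 the exact shape gives Db5 Bb4 Ab4.

Db5 Bb4 Ab4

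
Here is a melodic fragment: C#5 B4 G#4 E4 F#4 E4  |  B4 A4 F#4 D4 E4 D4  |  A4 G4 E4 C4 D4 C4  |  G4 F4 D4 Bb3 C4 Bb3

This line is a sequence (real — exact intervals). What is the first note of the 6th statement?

The 6-note cells begin on C#5, B4, A4, G4 — each down a 2nd from the last.
Continuing: F4 → Eb4. Statement 6 starts on Eb4.

Eb4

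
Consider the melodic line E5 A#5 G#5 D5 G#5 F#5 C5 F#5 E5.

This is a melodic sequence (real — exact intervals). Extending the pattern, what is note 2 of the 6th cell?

C5

The unit is 3 notes. Position-2 pitches of the 3 shown cells: A#5, G#5, F#5.
Extending down a 2nd: E5 → D5 → C5.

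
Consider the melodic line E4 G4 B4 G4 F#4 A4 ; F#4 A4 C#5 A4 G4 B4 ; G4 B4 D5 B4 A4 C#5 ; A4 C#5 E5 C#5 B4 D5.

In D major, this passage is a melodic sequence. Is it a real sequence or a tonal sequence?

tonal

Every note is diatonic to D major.
Cell 1 has -1 semitones from note 4 to 5, but cell 2 has -2 — the interval quality changes while the contour stays the same, which is the hallmark of a tonal sequence.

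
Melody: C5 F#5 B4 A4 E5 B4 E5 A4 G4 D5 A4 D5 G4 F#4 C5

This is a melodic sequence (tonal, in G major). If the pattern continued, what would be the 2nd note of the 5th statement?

B4

With 5-note cells, note 2 of each statement runs F#5, E5, D5.
Each moves down a 2nd. Continuing: C5 → B4.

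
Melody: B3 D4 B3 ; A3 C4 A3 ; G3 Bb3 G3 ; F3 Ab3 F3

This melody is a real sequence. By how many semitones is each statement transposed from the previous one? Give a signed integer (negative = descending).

The 3-note cells begin on B3, A3, G3, F3 — each down a 2nd from the last.
Counting half-steps from B3 to A3: -2.

-2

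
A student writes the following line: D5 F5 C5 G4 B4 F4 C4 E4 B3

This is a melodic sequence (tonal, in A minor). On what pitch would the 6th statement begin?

E2

The 3-note cells begin on D5, G4, C4 — each down a 5th from the last.
Extending the heads down a 5th: F3 → B2 → E2.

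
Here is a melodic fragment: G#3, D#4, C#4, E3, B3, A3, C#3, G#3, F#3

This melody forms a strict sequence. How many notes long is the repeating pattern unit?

3

There are 9 notes; a 3-note unit gives 3 cells:
G#3 D#4 C#4 | E3 B3 A3 | C#3 G#3 F#3
That's a consistent down a 3rd shift per cell, and no other grouping gives one.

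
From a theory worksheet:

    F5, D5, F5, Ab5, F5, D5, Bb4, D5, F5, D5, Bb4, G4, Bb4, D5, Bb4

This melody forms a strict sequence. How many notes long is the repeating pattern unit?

There are 15 notes; a 5-note unit gives 3 cells:
F5 D5 F5 Ab5 F5 | D5 Bb4 D5 F5 D5 | Bb4 G4 Bb4 D5 Bb4
Every group is a transposition down a 3rd of the one before; no shorter unit works.

5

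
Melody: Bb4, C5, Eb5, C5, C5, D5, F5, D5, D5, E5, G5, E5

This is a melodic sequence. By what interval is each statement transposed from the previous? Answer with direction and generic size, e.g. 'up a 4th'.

Taking 4-note groups, the heads are Bb4, C5, D5: the pattern moves up a 2nd.
From Bb4 to C5: up a 2nd.

up a 2nd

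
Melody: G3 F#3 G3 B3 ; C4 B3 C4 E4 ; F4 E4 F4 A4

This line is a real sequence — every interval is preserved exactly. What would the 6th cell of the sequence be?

Ab5 G5 Ab5 C6

Unit = 4 notes; the statements start on G3, C4, F4, moving up a 4th each time.
Extending up a 4th: Bb4 → Eb5 → Ab5.
So cell 6 is Ab5 G5 Ab5 C6.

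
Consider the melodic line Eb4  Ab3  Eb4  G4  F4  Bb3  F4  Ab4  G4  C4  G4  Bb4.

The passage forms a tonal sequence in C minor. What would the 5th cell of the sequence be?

Bb4 Eb4 Bb4 D5

The 4-note cells begin on Eb4, F4, G4 — each up a 2nd from the last.
Extending up a 2nd: Ab4 → Bb4.
So cell 5 is Bb4 Eb4 Bb4 D5.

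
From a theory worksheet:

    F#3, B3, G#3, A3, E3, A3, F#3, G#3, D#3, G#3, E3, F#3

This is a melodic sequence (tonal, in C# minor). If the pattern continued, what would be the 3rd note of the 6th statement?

B2

The unit is 4 notes. Position-3 pitches of the 3 shown cells: G#3, F#3, E3.
Each moves down a 2nd. Continuing: D#3 → C#3 → B2.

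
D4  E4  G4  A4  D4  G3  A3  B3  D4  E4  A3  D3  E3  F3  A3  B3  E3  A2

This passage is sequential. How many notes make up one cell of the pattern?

6

18 notes total. Splitting into 3 groups of 6:
D4 E4 G4 A4 D4 G3 | A3 B3 D4 E4 A3 D3 | E3 F3 A3 B3 E3 A2
Every group is a transposition down a 4th of the one before; no shorter unit works.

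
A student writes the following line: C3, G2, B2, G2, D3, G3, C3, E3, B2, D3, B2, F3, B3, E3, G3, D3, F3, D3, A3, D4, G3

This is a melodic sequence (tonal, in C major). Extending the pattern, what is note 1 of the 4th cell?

B3

With 7-note cells, note 1 of each statement runs C3, E3, G3.
One more up a 3rd gives B3.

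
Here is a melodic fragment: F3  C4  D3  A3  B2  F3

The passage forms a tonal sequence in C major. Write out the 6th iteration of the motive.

Unit = 2 notes; the statements start on F3, D3, B2, moving down a 3rd each time.
Carrying on: G2 → E2 → C2.
Statement 6 starts on C2 and keeps the same diatonic contour: C2 G2.

C2 G2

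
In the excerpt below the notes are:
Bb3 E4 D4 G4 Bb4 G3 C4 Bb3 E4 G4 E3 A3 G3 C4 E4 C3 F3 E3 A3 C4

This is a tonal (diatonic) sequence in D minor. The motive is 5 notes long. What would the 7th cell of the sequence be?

With a 5-note motive the entries are Bb3, G3, E3, C3, each down a 3rd from the previous.
Continuing the starts: A2 → F2 → D2.
Statement 7 starts on D2 and keeps the same diatonic contour: D2 G2 F2 Bb2 D3.

D2 G2 F2 Bb2 D3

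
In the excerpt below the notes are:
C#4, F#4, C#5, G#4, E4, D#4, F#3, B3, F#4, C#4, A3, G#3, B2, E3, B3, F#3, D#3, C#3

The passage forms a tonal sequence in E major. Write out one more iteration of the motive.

E2 A2 E3 B2 G#2 F#2

The 6-note cells begin on C#4, F#3, B2 — each down a 5th from the last.
So cell 4 is E2 A2 E3 B2 G#2 F#2.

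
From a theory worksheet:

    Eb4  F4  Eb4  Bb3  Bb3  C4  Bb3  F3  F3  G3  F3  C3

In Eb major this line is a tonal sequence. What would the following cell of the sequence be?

The 4-note cells begin on Eb4, Bb3, F3 — each down a 4th from the last.
Statement 4 starts on C3 and keeps the same diatonic contour: C3 D3 C3 G2.

C3 D3 C3 G2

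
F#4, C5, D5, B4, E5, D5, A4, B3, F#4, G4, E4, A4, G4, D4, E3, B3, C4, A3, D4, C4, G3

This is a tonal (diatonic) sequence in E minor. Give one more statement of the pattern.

With a 7-note motive the entries are F#4, B3, E3, each down a 5th from the previous.
From A2 the diatonic shape gives A2 E3 F#3 D3 G3 F#3 C3.

A2 E3 F#3 D3 G3 F#3 C3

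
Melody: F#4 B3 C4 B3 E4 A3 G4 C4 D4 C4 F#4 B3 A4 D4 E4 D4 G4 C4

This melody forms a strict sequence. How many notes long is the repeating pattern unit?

6

There are 18 notes; a 6-note unit gives 3 cells:
F#4 B3 C4 B3 E4 A3 | G4 C4 D4 C4 F#4 B3 | A4 D4 E4 D4 G4 C4
That's a consistent up a 2nd shift per cell, and no other grouping gives one.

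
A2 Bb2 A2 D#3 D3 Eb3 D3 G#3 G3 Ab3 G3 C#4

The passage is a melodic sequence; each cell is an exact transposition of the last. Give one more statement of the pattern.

C4 Db4 C4 F#4

Taking 4-note groups, the heads are A2, D3, G3: the pattern moves up a 4th.
So cell 4 is C4 Db4 C4 F#4.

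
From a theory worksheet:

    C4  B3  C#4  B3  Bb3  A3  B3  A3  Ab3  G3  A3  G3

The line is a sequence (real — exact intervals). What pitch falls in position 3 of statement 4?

Grouping in 4s, the 3rd note of each cell is C#4, B3, A3.
Each moves down a 2nd; the next is G3.

G3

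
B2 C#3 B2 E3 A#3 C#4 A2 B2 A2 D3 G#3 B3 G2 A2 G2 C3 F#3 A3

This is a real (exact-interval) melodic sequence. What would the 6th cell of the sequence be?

Db2 Eb2 Db2 Gb2 C3 Eb3

Unit = 6 notes; the statements start on B2, A2, G2, moving down a 2nd each time.
Carrying on: F2 → Eb2 → Db2.
Statement 6 starts on Db2 and keeps the same exact contour: Db2 Eb2 Db2 Gb2 C3 Eb3.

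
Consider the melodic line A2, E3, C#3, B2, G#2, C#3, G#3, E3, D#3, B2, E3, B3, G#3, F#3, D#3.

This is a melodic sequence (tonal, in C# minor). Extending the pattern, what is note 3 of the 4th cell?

With 5-note cells, note 3 of each statement runs C#3, E3, G#3.
From G#3, up a 3rd gives B3.

B3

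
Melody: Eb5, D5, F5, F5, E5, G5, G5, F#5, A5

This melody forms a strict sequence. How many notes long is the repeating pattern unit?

Try groups of 3 (3 cells in 9 notes):
Eb5 D5 F5 | F5 E5 G5 | G5 F#5 A5
Every group is a transposition up a 2nd of the one before; no shorter unit works.

3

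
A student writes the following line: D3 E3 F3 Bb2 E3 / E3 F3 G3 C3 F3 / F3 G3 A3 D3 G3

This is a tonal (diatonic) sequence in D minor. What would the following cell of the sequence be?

Unit = 5 notes; the statements start on D3, E3, F3, moving up a 2nd each time.
From G3 the diatonic shape gives G3 A3 Bb3 E3 A3.

G3 A3 Bb3 E3 A3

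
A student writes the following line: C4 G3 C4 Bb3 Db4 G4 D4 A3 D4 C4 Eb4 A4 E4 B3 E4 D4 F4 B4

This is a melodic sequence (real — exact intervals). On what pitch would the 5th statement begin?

G#4

Taking 6-note groups, the heads are C4, D4, E4: the pattern moves up a 2nd.
Continuing: F#4 → G#4. Statement 5 starts on G#4.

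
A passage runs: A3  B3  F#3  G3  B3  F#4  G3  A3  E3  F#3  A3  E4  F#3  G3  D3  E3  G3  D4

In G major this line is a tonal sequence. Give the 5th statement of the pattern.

D3 E3 B2 C3 E3 B3

Taking 6-note groups, the heads are A3, G3, F#3: the pattern moves down a 2nd.
Extending down a 2nd: E3 → D3.
So cell 5 is D3 E3 B2 C3 E3 B3.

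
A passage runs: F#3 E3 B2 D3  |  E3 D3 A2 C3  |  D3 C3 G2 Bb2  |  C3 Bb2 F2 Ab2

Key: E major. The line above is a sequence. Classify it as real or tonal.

Each cell has the same semitone pattern (-2, -5, 3) — intervals are preserved exactly.
And D3 lies outside E major, so the sequence is real rather than tonal.

real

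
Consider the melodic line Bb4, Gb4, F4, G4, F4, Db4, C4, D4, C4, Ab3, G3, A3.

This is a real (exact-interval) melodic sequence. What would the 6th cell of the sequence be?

A2 F2 E2 F#2

Unit = 4 notes; the statements start on Bb4, F4, C4, moving down a 4th each time.
Extending down a 4th: G3 → D3 → A2.
So cell 6 is A2 F2 E2 F#2.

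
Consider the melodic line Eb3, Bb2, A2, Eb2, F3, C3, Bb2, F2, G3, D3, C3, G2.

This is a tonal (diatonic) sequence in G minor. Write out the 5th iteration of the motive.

With a 4-note motive the entries are Eb3, F3, G3, each up a 2nd from the previous.
Continuing the starts: A3 → Bb3.
Statement 5 starts on Bb3 and keeps the same diatonic contour: Bb3 F3 Eb3 Bb2.

Bb3 F3 Eb3 Bb2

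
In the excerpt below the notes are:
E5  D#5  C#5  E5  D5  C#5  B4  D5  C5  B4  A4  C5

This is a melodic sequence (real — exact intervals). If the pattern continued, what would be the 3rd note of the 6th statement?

Eb4

The unit is 4 notes. Position-3 pitches of the 3 shown cells: C#5, B4, A4.
Extending down a 2nd: G4 → F4 → Eb4.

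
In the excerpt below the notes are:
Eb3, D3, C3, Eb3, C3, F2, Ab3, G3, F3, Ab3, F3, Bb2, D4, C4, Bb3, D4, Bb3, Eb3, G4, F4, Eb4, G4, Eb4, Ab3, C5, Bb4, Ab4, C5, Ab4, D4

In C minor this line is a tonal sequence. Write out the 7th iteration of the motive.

Bb5 Ab5 G5 Bb5 G5 C5

Unit = 6 notes; the statements start on Eb3, Ab3, D4, G4, C5, moving up a 4th each time.
Carrying on: F5 → Bb5.
So cell 7 is Bb5 Ab5 G5 Bb5 G5 C5.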